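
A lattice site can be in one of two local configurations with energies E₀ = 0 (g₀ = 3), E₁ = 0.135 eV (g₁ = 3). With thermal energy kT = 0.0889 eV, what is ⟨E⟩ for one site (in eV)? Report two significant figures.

0.024 eV

Eᵢ/kT = 0, 1.519.
Z = Σ gᵢe^(−Eᵢ/kT) = 3·e^(−0) + 3·e^(−1.519) = 3.000 + 0.6568 = 3.657.
⟨E⟩ = Σ Eᵢ gᵢe^(−Eᵢ/kT) / Z = (0·3.000 + 0.135·0.6568) / 3.657 = 0.024 eV.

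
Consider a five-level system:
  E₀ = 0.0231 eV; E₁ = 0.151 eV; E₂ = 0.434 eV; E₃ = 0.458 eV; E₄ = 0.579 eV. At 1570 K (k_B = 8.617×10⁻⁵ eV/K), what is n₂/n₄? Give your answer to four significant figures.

2.921

k_BT = 8.617×10⁻⁵ × 1570 K = 0.135287 eV.
n₂/n₄ = exp[−(E₂−E₄)/kT] = exp(−(-0.145 eV)/(0.135287 eV)) = exp(1.07180) = 2.921.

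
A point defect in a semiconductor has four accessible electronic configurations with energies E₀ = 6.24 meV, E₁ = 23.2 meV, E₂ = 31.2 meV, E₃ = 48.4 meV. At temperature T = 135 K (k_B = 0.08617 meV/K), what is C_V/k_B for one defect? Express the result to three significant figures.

k_BT = 0.08617 × 135 K = 11.633 meV.
Eᵢ/kT = 0.53641, 1.9943, 2.6820, 4.1606.
Z = Σ e^(−Eᵢ/kT) = e^(−0.53641) + e^(−1.9943) + e^(−2.6820) + e^(−4.1606) = 0.58484 + 0.13611 + 0.068426 + 0.015598 = 0.80497.
⟨E⟩ = 12.046 meV, ⟨E²⟩ = 247.44 meV².
C_V/k_B = (⟨E²⟩ − ⟨E⟩²)/(kT)² = (247.44 − 145.11)/135.33 = 0.756.

0.756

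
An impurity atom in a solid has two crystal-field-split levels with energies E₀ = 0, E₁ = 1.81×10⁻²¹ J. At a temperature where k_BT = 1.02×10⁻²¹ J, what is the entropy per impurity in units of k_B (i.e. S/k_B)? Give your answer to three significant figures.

0.414

Eᵢ/kT = 0, 1.7745.
Z = Σ e^(−Eᵢ/kT) = e^(−0) + e^(−1.7745) = 1.0000 + 0.16957 = 1.1696.
⟨E⟩ = Σ EᵢPᵢ = 0.26242 ×10⁻²¹ J.
S/k_B = ln Z + ⟨E⟩/kT = ln(1.1696) + 0.26242/1.02 = 0.15666 + 0.25727 = 0.414.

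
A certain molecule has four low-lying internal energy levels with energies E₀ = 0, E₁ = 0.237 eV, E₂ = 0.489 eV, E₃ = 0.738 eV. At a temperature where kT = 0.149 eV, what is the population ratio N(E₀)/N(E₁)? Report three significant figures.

n₀/n₁ = exp[−(E₀−E₁)/kT] = exp(−(-0.237 eV)/(0.149 eV)) = exp(1.5906) = 4.91.

4.91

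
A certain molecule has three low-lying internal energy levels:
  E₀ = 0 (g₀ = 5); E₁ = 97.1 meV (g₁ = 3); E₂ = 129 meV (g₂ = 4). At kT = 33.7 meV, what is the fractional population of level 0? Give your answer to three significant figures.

0.951

Eᵢ/kT = 0, 2.8813, 3.8279.
Z = Σ gᵢe^(−Eᵢ/kT) = 5·e^(−0) + 3·e^(−2.8813) + 4·e^(−3.8279) = 5.0000 + 0.16819 + 0.087021 = 5.2552.
P₀ = g₀ e^(−E₀/kT) / Z = 5.0000/5.2552 = 0.951.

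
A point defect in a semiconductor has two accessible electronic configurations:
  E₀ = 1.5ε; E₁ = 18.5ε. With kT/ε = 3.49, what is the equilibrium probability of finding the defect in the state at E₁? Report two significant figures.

Eᵢ/kT = 0.4298, 5.301.
Z = Σ e^(−Eᵢ/kT) = e^(−0.4298) + e^(−5.301) = 0.6506 + 0.004987 = 0.6556.
P₁ = e^(−E₁/kT) / Z = 0.004987/0.6556 = 0.0076.

0.0076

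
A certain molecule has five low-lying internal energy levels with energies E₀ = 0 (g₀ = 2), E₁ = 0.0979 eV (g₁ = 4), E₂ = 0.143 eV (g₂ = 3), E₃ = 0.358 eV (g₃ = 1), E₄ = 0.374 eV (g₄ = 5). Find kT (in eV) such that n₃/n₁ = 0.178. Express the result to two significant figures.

0.77 eV

n₃/n₁ = (g₃/g₁) exp[−(E₃−E₁)/kT] = 0.178.
⇒ (E₃−E₁)/kT = ln((1/4)/0.178) = ln(1.404) = 0.3393.
kT = 0.2601 eV / 0.3393 = 0.77 eV.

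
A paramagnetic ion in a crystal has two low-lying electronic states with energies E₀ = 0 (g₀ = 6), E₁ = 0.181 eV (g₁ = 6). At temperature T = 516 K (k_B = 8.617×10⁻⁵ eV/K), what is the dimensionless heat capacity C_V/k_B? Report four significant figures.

k_BT = 8.617×10⁻⁵ × 516 K = 0.0444637 eV.
Eᵢ/kT = 0, 4.07074.
Z = Σ gᵢe^(−Eᵢ/kT) = 6·e^(−0) + 6·e^(−4.07074) = 6.00000 + 0.102389 = 6.10239.
⟨E⟩ = 0.00303691 eV, ⟨E²⟩ = 0.000549681 eV².
C_V/k_B = (⟨E²⟩ − ⟨E⟩²)/(kT)² = (0.000549681 − 0.00000922282)/0.00197702 = 0.2734.

0.2734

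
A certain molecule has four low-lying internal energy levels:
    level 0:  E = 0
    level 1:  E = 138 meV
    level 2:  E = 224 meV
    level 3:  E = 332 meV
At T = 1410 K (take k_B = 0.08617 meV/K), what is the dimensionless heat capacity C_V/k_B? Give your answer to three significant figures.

k_BT = 0.08617 × 1410 K = 121.50 meV.
Eᵢ/kT = 0, 1.1358, 1.8436, 2.7325.
Z = Σ e^(−Eᵢ/kT) = e^(−0) + e^(−1.1358) + e^(−1.8436) + e^(−2.7325) = 1.0000 + 0.32117 + 0.15825 + 0.065056 = 1.5445.
⟨E⟩ = 65.632 meV, ⟨E²⟩ = 13744 meV².
C_V/k_B = (⟨E²⟩ − ⟨E⟩²)/(kT)² = (13744 − 4307.6)/14762 = 0.639.

0.639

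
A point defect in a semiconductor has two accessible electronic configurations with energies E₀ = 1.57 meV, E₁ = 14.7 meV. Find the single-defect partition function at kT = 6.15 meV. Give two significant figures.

Eᵢ/kT = 0.2553, 2.390.
Z = Σ e^(−Eᵢ/kT) = e^(−0.2553) + e^(−2.390) = 0.7747 + 0.09163 = 0.8663.

Z = 0.87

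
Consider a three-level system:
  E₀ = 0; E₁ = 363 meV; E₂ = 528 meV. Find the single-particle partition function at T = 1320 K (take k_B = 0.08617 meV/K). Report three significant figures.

k_BT = 0.08617 × 1320 K = 113.74 meV.
Eᵢ/kT = 0, 3.1915, 4.6422.
Z = Σ e^(−Eᵢ/kT) = e^(−0) + e^(−3.1915) + e^(−4.6422) = 1.0000 + 0.041110 + 0.0096365 = 1.0507.

Z = 1.05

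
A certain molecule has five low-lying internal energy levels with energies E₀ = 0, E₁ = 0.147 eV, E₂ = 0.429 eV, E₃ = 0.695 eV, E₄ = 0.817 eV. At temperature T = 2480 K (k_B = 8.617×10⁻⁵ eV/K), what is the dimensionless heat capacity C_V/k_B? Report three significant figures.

k_BT = 8.617×10⁻⁵ × 2480 K = 0.21370 eV.
Eᵢ/kT = 0, 0.68788, 2.0075, 3.2522, 3.8231.
Z = Σ e^(−Eᵢ/kT) = e^(−0) + e^(−0.68788) + e^(−2.0075) + e^(−3.2522) + e^(−3.8231) = 1.0000 + 0.50264 + 0.13432 + 0.038689 + 0.021860 = 1.6975.
⟨E⟩ = 0.10383 eV, ⟨E²⟩ = 0.040566 eV².
C_V/k_B = (⟨E²⟩ − ⟨E⟩²)/(kT)² = (0.040566 − 0.010781)/0.045668 = 0.652.

0.652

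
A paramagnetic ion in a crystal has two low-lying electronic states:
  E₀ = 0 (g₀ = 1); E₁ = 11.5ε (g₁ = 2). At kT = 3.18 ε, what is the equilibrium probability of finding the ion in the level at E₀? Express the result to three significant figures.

Eᵢ/kT = 0, 3.6164.
Z = Σ gᵢe^(−Eᵢ/kT) = 1·e^(−0) + 2·e^(−3.6164) = 1.0000 + 0.053759 = 1.0538.
P₀ = g₀ e^(−E₀/kT) / Z = 1.0000/1.0538 = 0.949.

0.949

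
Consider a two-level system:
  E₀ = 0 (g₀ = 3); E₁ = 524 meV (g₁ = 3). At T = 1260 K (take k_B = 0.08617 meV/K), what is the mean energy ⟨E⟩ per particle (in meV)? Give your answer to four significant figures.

4.167 meV

k_BT = 0.08617 × 1260 K = 108.574 meV.
Eᵢ/kT = 0, 4.82620.
Z = Σ gᵢe^(−Eᵢ/kT) = 3·e^(−0) + 3·e^(−4.82620) = 3.00000 + 0.0240508 = 3.02405.
⟨E⟩ = Σ Eᵢ gᵢe^(−Eᵢ/kT) / Z = (0·3.00000 + 524·0.0240508) / 3.02405 = 4.167 meV.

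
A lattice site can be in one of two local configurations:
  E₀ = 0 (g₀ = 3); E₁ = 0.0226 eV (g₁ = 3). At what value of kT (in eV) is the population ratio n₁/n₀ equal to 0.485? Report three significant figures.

n₁/n₀ = (g₁/g₀) exp[−(E₁−E₀)/kT] = 0.485.
⇒ (E₁−E₀)/kT = ln((3/3)/0.485) = ln(2.0619) = 0.72363.
kT = 0.0226 eV / 0.72363 = 0.0312 eV.

0.0312 eV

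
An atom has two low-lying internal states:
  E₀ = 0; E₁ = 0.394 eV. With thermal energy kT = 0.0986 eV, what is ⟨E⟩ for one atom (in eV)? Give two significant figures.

Eᵢ/kT = 0, 3.996.
Z = Σ e^(−Eᵢ/kT) = e^(−0) + e^(−3.996) = 1.000 + 0.01839 = 1.018.
⟨E⟩ = Σ Eᵢ e^(−Eᵢ/kT) / Z = (0·1.000 + 0.394·0.01839) / 1.018 = 0.0071 eV.

0.0071 eV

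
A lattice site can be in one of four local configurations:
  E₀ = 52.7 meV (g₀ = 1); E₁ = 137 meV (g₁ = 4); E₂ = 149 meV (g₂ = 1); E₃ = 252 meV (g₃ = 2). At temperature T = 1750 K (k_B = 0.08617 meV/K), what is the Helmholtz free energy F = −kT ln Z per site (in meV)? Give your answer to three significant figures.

k_BT = 0.08617 × 1750 K = 150.80 meV.
Eᵢ/kT = 0.34947, 0.90849, 0.98806, 1.6711.
Z = Σ gᵢe^(−Eᵢ/kT) = 1·e^(−0.34947) + 4·e^(−0.90849) + 1·e^(−0.98806) + 2·e^(−1.6711) = 0.70506 + 1.6125 + 0.37230 + 0.37608 = 3.0659.
F = −kT ln Z = −150.80 × ln(3.0659) = −150.80 × 1.1203 = -169 meV.

-169 meV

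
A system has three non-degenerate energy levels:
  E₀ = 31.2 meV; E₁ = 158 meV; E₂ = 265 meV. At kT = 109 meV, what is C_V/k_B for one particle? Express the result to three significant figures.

0.488

Eᵢ/kT = 0.28624, 1.4495, 2.4312.
Z = Σ e^(−Eᵢ/kT) = e^(−0.28624) + e^(−1.4495) + e^(−2.4312) = 0.75108 + 0.23469 + 0.087931 = 1.0737.
⟨E⟩ = 78.063 meV, ⟨E²⟩ = 11889 meV².
C_V/k_B = (⟨E²⟩ − ⟨E⟩²)/(kT)² = (11889 − 6093.8)/11881 = 0.488.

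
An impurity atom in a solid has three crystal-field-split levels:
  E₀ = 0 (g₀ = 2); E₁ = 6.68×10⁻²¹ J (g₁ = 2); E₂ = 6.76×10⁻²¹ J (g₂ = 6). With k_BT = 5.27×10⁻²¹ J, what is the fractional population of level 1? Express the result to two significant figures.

Eᵢ/kT = 0, 1.268, 1.283.
Z = Σ gᵢe^(−Eᵢ/kT) = 2·e^(−0) + 2·e^(−1.268) + 6·e^(−1.283) = 2.000 + 0.5628 + 1.663 = 4.226.
P₁ = g₁ e^(−E₁/kT) / Z = 0.5628/4.226 = 0.13.

0.13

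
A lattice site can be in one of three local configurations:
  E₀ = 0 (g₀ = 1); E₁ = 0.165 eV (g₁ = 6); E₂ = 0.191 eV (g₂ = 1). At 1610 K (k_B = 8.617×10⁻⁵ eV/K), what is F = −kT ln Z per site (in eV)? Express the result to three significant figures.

-0.156 eV

k_BT = 8.617×10⁻⁵ × 1610 K = 0.13873 eV.
Eᵢ/kT = 0, 1.1894, 1.3768.
Z = Σ gᵢe^(−Eᵢ/kT) = 1·e^(−0) + 6·e^(−1.1894) + 1·e^(−1.3768) = 1.0000 + 1.8264 + 0.25238 = 3.0788.
F = −kT ln Z = −0.13873 × ln(3.0788) = −0.13873 × 1.1245 = -0.156 eV.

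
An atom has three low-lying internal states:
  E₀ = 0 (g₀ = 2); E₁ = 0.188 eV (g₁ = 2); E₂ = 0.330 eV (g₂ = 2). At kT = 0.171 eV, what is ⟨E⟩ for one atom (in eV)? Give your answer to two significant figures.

Eᵢ/kT = 0, 1.099, 1.930.
Z = Σ gᵢe^(−Eᵢ/kT) = 2·e^(−0) + 2·e^(−1.099) + 2·e^(−1.930) = 2.000 + 0.6664 + 0.2903 = 2.957.
⟨E⟩ = Σ Eᵢ gᵢe^(−Eᵢ/kT) / Z = (0·2.000 + 0.188·0.6664 + 0.330·0.2903) / 2.957 = 0.075 eV.

0.075 eV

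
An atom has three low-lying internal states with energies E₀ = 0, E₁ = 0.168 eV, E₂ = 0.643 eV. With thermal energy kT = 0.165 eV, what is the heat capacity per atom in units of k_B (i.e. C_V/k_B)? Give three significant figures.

Eᵢ/kT = 0, 1.0182, 3.8970.
Z = Σ e^(−Eᵢ/kT) = e^(−0) + e^(−1.0182) + e^(−3.8970) = 1.0000 + 0.36124 + 0.020303 = 1.3815.
⟨E⟩ = 0.053379 eV, ⟨E²⟩ = 0.013456 eV².
C_V/k_B = (⟨E²⟩ − ⟨E⟩²)/(kT)² = (0.013456 − 0.0028493)/0.027225 = 0.390.

0.390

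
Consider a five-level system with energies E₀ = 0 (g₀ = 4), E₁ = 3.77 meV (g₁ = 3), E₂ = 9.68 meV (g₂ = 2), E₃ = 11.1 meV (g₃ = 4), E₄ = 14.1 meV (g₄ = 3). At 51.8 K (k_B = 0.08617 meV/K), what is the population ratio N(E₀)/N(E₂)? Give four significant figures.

17.49

k_BT = 0.08617 × 51.8 K = 4.46361 meV.
n₀/n₂ = (g₀/g₂) exp[−(E₀−E₂)/kT] = (4/2) × exp(−(-9.68 meV)/(4.46361 meV)) = (4/2) × exp(2.16865) = 17.49.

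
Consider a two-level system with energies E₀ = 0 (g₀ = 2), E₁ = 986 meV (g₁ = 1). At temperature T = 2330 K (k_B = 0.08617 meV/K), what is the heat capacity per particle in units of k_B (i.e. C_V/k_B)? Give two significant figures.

k_BT = 0.08617 × 2330 K = 200.8 meV.
Eᵢ/kT = 0, 4.910.
Z = Σ gᵢe^(−Eᵢ/kT) = 2·e^(−0) + 1·e^(−4.910) = 2.000 + 0.007372 = 2.007.
⟨E⟩ = 3.622 meV, ⟨E²⟩ = 3571 meV².
C_V/k_B = (⟨E²⟩ − ⟨E⟩²)/(kT)² = (3571 − 13.12)/40320 = 0.088.

0.088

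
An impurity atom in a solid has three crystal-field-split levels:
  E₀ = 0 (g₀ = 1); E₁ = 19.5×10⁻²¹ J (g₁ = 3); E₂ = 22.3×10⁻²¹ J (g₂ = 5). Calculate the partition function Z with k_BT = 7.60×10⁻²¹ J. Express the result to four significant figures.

Eᵢ/kT = 0, 2.56579, 2.93421.
Z = Σ gᵢe^(−Eᵢ/kT) = 1·e^(−0) + 3·e^(−2.56579) + 5·e^(−2.93421) = 1.00000 + 0.230575 + 0.265864 = 1.49644.

Z = 1.496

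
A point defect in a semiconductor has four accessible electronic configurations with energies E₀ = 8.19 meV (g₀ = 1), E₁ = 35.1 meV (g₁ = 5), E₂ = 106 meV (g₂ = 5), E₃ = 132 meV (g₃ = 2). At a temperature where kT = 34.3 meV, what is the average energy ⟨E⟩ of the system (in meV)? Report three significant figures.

Eᵢ/kT = 0.23878, 1.0233, 3.0904, 3.8484.
Z = Σ gᵢe^(−Eᵢ/kT) = 1·e^(−0.23878) + 5·e^(−1.0233) + 5·e^(−3.0904) + 2·e^(−3.8484) = 0.78759 + 1.7970 + 0.22742 + 0.042628 = 2.8546.
⟨E⟩ = Σ Eᵢ gᵢe^(−Eᵢ/kT) / Z = (8.19·0.78759 + 35.1·1.7970 + 106·0.22742 + 132·0.042628) / 2.8546 = 34.8 meV.

34.8 meV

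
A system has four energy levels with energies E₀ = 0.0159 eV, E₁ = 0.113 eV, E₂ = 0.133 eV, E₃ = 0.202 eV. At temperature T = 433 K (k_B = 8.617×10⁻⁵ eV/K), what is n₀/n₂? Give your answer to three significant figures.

k_BT = 8.617×10⁻⁵ × 433 K = 0.037312 eV.
n₀/n₂ = exp[−(E₀−E₂)/kT] = exp(−(-0.1171 eV)/(0.037312 eV)) = exp(3.1384) = 23.1.

23.1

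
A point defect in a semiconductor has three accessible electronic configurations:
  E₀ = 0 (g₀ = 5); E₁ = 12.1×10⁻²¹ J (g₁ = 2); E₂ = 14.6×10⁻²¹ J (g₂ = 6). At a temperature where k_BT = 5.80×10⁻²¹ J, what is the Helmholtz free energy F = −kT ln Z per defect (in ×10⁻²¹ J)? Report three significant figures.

-10.1 ×10⁻²¹ J

Eᵢ/kT = 0, 2.0862, 2.5172.
Z = Σ gᵢe^(−Eᵢ/kT) = 5·e^(−0) + 2·e^(−2.0862) + 6·e^(−2.5172) = 5.0000 + 0.24832 + 0.48411 = 5.7324.
F = −kT ln Z = −5.80 × ln(5.7324) = −5.80 × 1.7461 = -10.1 ×10⁻²¹ J.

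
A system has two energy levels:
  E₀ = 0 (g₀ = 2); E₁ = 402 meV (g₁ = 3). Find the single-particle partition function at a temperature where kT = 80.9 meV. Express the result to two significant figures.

Z = 2.0

Eᵢ/kT = 0, 4.969.
Z = Σ gᵢe^(−Eᵢ/kT) = 2·e^(−0) + 3·e^(−4.969) = 2.000 + 0.02085 = 2.021.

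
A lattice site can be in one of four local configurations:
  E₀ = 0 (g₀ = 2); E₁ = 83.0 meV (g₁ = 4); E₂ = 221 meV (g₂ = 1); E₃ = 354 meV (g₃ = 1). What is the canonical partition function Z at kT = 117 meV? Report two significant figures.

Z = 4.2

Eᵢ/kT = 0, 0.7094, 1.889, 3.026.
Z = Σ gᵢe^(−Eᵢ/kT) = 2·e^(−0) + 4·e^(−0.7094) + 1·e^(−1.889) + 1·e^(−3.026) = 2.000 + 1.968 + 0.1512 + 0.04851 = 4.168.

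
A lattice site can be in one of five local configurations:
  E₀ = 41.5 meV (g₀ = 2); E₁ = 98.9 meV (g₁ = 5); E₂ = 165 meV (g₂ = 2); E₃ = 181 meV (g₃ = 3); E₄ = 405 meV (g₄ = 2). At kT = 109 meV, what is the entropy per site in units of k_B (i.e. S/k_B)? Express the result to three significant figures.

2.42

Eᵢ/kT = 0.38073, 0.90734, 1.5138, 1.6606, 3.7156.
Z = Σ gᵢe^(−Eᵢ/kT) = 2·e^(−0.38073) + 5·e^(−0.90734) + 2·e^(−1.5138) + 3·e^(−1.6606) + 2·e^(−3.7156) = 1.3667 + 2.0180 + 0.44014 + 0.57007 + 0.048682 = 4.4436.
⟨E⟩ = Σ EᵢPᵢ = 101.68 meV.
S/k_B = ln Z + ⟨E⟩/kT = ln(4.4436) + 101.68/109 = 1.4915 + 0.93284 = 2.42.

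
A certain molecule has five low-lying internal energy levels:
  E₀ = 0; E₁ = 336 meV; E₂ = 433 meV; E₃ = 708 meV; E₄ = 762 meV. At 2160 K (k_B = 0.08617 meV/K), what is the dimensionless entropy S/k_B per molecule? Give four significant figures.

k_BT = 0.08617 × 2160 K = 186.127 meV.
Eᵢ/kT = 0, 1.80522, 2.32637, 3.80385, 4.09398.
Z = Σ e^(−Eᵢ/kT) = e^(−0) + e^(−1.80522) + e^(−2.32637) + e^(−3.80385) + e^(−4.09398) = 1.00000 + 0.164438 + 0.0976496 + 0.0222848 + 0.0166727 = 1.30105.
⟨E⟩ = Σ EᵢPᵢ = 96.8569 meV.
S/k_B = ln Z + ⟨E⟩/kT = ln(1.30105) + 96.8569/186.127 = 0.263172 + 0.520381 = 0.7836.

0.7836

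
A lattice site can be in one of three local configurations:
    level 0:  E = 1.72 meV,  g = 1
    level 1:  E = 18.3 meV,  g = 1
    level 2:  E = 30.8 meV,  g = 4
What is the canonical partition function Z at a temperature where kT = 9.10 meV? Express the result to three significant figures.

Eᵢ/kT = 0.18901, 2.0110, 3.3846.
Z = Σ gᵢe^(−Eᵢ/kT) = 1·e^(−0.18901) + 1·e^(−2.0110) + 4·e^(−3.3846) = 0.82778 + 0.13385 + 0.13556 = 1.0972.

Z = 1.10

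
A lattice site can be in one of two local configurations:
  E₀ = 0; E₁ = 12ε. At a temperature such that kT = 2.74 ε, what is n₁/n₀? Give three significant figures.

0.0125

n₁/n₀ = exp[−(E₁−E₀)/kT] = exp(−(12ε)/(2.74ε)) = exp(-4.3796) = 0.0125.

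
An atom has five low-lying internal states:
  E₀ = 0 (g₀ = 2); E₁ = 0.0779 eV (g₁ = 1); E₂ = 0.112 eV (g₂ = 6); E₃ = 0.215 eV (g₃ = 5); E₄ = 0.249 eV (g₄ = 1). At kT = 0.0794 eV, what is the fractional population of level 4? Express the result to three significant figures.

Eᵢ/kT = 0, 0.98111, 1.4106, 2.7078, 3.1360.
Z = Σ gᵢe^(−Eᵢ/kT) = 2·e^(−0) + 1·e^(−0.98111) + 6·e^(−1.4106) + 5·e^(−2.7078) + 1·e^(−3.1360) = 2.0000 + 0.37489 + 1.4640 + 0.33342 + 0.043456 = 4.2158.
P₄ = g₄ e^(−E₄/kT) / Z = 0.043456/4.2158 = 0.0103.

0.0103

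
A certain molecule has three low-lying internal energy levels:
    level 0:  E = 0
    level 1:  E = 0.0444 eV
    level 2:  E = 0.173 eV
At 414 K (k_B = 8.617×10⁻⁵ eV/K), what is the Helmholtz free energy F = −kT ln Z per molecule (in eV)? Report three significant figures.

k_BT = 8.617×10⁻⁵ × 414 K = 0.035674 eV.
Eᵢ/kT = 0, 1.2446, 4.8495.
Z = Σ e^(−Eᵢ/kT) = e^(−0) + e^(−1.2446) + e^(−4.8495) = 1.0000 + 0.28806 + 0.0078323 = 1.2959.
F = −kT ln Z = −0.035674 × ln(1.2959) = −0.035674 × 0.25921 = -0.00925 eV.

-0.00925 eV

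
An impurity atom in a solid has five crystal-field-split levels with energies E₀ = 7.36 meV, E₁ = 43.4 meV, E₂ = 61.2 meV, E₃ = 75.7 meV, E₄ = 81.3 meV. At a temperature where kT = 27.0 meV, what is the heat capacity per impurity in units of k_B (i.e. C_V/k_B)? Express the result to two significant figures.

0.88

Eᵢ/kT = 0.2726, 1.607, 2.267, 2.804, 3.011.
Z = Σ e^(−Eᵢ/kT) = e^(−0.2726) + e^(−1.607) + e^(−2.267) + e^(−2.804) + e^(−3.011) = 0.7614 + 0.2005 + 0.1036 + 0.06057 + 0.04924 = 1.175.
⟨E⟩ = 24.88 meV, ⟨E²⟩ = 1259 meV².
C_V/k_B = (⟨E²⟩ − ⟨E⟩²)/(kT)² = (1259 − 619.0)/729.0 = 0.88.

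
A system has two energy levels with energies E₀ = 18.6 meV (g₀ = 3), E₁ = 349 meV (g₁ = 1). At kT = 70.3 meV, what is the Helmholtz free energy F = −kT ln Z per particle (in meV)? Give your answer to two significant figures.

Eᵢ/kT = 0.2646, 4.964.
Z = Σ gᵢe^(−Eᵢ/kT) = 3·e^(−0.2646) + 1·e^(−4.964) = 2.303 + 0.006985 = 2.310.
F = −kT ln Z = −70.3 × ln(2.310) = −70.3 × 0.8372 = -59 meV.

-59 meV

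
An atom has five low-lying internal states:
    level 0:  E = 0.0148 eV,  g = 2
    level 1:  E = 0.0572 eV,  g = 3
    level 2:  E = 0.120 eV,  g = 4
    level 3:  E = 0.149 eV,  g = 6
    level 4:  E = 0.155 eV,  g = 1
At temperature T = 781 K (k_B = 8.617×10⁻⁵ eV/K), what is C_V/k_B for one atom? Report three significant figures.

k_BT = 8.617×10⁻⁵ × 781 K = 0.067299 eV.
Eᵢ/kT = 0.21991, 0.84994, 1.7831, 2.2140, 2.3032.
Z = Σ gᵢe^(−Eᵢ/kT) = 2·e^(−0.21991) + 3·e^(−0.84994) + 4·e^(−1.7831) + 6·e^(−2.2140) + 1·e^(−2.3032) = 1.6052 + 1.2823 + 0.67246 + 0.65558 + 0.099939 = 4.3155.
⟨E⟩ = 0.067425 eV, ⟨E²⟩ = 0.0072265 eV².
C_V/k_B = (⟨E²⟩ − ⟨E⟩²)/(kT)² = (0.0072265 − 0.0045461)/0.0045292 = 0.592.

0.592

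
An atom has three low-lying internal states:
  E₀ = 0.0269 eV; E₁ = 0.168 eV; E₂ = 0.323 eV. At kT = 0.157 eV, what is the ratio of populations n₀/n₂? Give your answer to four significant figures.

6.593

n₀/n₂ = exp[−(E₀−E₂)/kT] = exp(−(-0.2961 eV)/(0.157 eV)) = exp(1.88599) = 6.593.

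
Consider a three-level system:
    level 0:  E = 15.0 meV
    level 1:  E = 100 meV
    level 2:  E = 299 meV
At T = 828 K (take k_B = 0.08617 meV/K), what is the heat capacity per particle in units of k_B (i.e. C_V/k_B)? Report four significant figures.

k_BT = 0.08617 × 828 K = 71.3488 meV.
Eᵢ/kT = 0.210235, 1.40157, 4.19068.
Z = Σ e^(−Eᵢ/kT) = e^(−0.210235) + e^(−1.40157) + e^(−4.19068) = 0.810394 + 0.246210 + 0.0151360 = 1.07174.
⟨E⟩ = 38.5379 meV, ⟨E²⟩ = 3730.02 meV².
C_V/k_B = (⟨E²⟩ − ⟨E⟩²)/(kT)² = (3730.02 − 1485.17)/5090.65 = 0.4410.

0.4410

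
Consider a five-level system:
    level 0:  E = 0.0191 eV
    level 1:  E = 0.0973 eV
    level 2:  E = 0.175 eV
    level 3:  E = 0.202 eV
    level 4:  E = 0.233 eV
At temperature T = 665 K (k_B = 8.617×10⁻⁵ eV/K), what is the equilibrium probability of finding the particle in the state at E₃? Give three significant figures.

k_BT = 8.617×10⁻⁵ × 665 K = 0.057303 eV.
Eᵢ/kT = 0.33332, 1.6980, 3.0539, 3.5251, 4.0661.
Z = Σ e^(−Eᵢ/kT) = e^(−0.33332) + e^(−1.6980) + e^(−3.0539) + e^(−3.5251) + e^(−4.0661) = 0.71654 + 0.18305 + 0.047175 + 0.029449 + 0.017144 = 0.99336.
P₃ = e^(−E₃/kT) / Z = 0.029449/0.99336 = 0.0296.

0.0296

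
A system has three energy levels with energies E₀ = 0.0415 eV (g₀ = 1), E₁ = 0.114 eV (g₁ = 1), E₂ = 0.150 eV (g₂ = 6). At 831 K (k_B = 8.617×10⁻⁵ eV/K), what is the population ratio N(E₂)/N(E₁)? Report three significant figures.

k_BT = 8.617×10⁻⁵ × 831 K = 0.071607 eV.
n₂/n₁ = (g₂/g₁) exp[−(E₂−E₁)/kT] = (6/1) × exp(−(0.036 eV)/(0.071607 eV)) = (6/1) × exp(-0.50274) = 3.63.

3.63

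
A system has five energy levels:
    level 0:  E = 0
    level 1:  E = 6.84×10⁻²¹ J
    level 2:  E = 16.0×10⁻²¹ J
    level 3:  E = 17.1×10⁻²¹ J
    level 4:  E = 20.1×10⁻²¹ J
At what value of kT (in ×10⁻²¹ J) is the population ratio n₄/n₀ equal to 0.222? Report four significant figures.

13.35 ×10⁻²¹ J

n₄/n₀ = exp[−(E₄−E₀)/kT] = 0.222.
⇒ (E₄−E₀)/kT = ln(1/0.222) = ln(4.50450) = 1.50508.
kT = 20.1 ×10⁻²¹ J / 1.50508 = 13.35 ×10⁻²¹ J.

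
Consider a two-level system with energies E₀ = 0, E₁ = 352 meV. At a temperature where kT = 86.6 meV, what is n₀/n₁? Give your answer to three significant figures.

58.2

n₀/n₁ = exp[−(E₀−E₁)/kT] = exp(−(-352 meV)/(86.6 meV)) = exp(4.0647) = 58.2.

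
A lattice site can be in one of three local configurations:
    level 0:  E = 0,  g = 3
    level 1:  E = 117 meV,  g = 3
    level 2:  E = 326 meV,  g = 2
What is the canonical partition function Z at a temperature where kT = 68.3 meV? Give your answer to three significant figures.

Z = 3.56

Eᵢ/kT = 0, 1.7130, 4.7731.
Z = Σ gᵢe^(−Eᵢ/kT) = 3·e^(−0) + 3·e^(−1.7130) + 2·e^(−4.7731) = 3.0000 + 0.54097 + 0.016908 = 3.5579.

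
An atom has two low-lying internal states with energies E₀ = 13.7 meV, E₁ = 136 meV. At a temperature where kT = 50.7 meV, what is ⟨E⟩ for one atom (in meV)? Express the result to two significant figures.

24 meV

Eᵢ/kT = 0.2702, 2.682.
Z = Σ e^(−Eᵢ/kT) = e^(−0.2702) + e^(−2.682) = 0.7632 + 0.06843 = 0.8316.
⟨E⟩ = Σ Eᵢ e^(−Eᵢ/kT) / Z = (13.7·0.7632 + 136·0.06843) / 0.8316 = 24 meV.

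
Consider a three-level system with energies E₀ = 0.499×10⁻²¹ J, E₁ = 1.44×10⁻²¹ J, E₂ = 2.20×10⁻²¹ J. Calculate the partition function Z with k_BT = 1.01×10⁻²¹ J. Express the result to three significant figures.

Z = 0.964

Eᵢ/kT = 0.49406, 1.4257, 2.1782.
Z = Σ e^(−Eᵢ/kT) = e^(−0.49406) + e^(−1.4257) + e^(−2.1782) = 0.61014 + 0.24034 + 0.11325 = 0.96373.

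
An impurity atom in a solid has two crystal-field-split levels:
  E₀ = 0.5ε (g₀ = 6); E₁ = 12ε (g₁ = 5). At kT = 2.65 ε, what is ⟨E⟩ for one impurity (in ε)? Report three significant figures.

Eᵢ/kT = 0.18868, 4.5283.
Z = Σ gᵢe^(−Eᵢ/kT) = 6·e^(−0.18868) + 5·e^(−4.5283) = 4.9683 + 0.053995 = 5.0223.
⟨E⟩ = Σ Eᵢ gᵢe^(−Eᵢ/kT) / Z = (0.5·4.9683 + 12·0.053995) / 5.0223 = 0.624 ε.

0.624 ε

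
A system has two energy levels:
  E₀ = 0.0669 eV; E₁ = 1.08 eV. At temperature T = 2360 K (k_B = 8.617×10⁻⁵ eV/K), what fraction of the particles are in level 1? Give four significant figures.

0.006815

k_BT = 8.617×10⁻⁵ × 2360 K = 0.203361 eV.
Eᵢ/kT = 0.328972, 5.31075.
Z = Σ e^(−Eᵢ/kT) = e^(−0.328972) + e^(−5.31075) = 0.719663 + 0.00493822 = 0.724601.
P₁ = e^(−E₁/kT) / Z = 0.00493822/0.724601 = 0.006815.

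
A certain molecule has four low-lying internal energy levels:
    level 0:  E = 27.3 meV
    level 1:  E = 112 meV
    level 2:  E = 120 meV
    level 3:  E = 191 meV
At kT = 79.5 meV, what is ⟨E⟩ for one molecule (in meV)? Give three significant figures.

Eᵢ/kT = 0.34340, 1.4088, 1.5094, 2.4025.
Z = Σ e^(−Eᵢ/kT) = e^(−0.34340) + e^(−1.4088) + e^(−1.5094) + e^(−2.4025) = 0.70935 + 0.24444 + 0.22104 + 0.090491 = 1.2653.
⟨E⟩ = Σ Eᵢ e^(−Eᵢ/kT) / Z = (27.3·0.70935 + 112·0.24444 + 120·0.22104 + 191·0.090491) / 1.2653 = 71.6 meV.

71.6 meV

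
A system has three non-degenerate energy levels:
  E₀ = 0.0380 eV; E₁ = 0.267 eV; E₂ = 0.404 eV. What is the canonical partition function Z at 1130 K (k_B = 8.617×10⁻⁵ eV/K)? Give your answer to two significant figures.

Z = 0.76

k_BT = 8.617×10⁻⁵ × 1130 K = 0.09737 eV.
Eᵢ/kT = 0.3903, 2.742, 4.149.
Z = Σ e^(−Eᵢ/kT) = e^(−0.3903) + e^(−2.742) + e^(−4.149) = 0.6769 + 0.06444 + 0.01578 = 0.7571.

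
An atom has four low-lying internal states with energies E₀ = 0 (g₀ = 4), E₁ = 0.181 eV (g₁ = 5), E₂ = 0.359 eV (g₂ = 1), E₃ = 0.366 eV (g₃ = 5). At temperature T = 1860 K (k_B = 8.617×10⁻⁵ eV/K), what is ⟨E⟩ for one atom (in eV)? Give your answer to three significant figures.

0.0830 eV

k_BT = 8.617×10⁻⁵ × 1860 K = 0.16028 eV.
Eᵢ/kT = 0, 1.1293, 2.2398, 2.2835.
Z = Σ gᵢe^(−Eᵢ/kT) = 4·e^(−0) + 5·e^(−1.1293) + 1·e^(−2.2398) + 5·e^(−2.2835) = 4.0000 + 1.6163 + 0.10648 + 0.50963 = 6.2324.
⟨E⟩ = Σ Eᵢ gᵢe^(−Eᵢ/kT) / Z = (0·4.0000 + 0.181·1.6163 + 0.359·0.10648 + 0.366·0.50963) / 6.2324 = 0.0830 eV.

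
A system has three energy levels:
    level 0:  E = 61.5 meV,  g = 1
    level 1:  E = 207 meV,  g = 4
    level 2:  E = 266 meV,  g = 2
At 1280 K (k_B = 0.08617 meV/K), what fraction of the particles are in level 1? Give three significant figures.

k_BT = 0.08617 × 1280 K = 110.30 meV.
Eᵢ/kT = 0.55757, 1.8767, 2.4116.
Z = Σ gᵢe^(−Eᵢ/kT) = 1·e^(−0.55757) + 4·e^(−1.8767) + 2·e^(−2.4116) = 0.57260 + 0.61238 + 0.17934 = 1.3643.
P₁ = g₁ e^(−E₁/kT) / Z = 0.61238/1.3643 = 0.449.

0.449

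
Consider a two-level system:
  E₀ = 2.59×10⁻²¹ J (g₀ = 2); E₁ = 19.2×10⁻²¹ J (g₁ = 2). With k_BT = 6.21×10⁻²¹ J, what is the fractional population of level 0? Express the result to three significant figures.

Eᵢ/kT = 0.41707, 3.0918.
Z = Σ gᵢe^(−Eᵢ/kT) = 2·e^(−0.41707) + 2·e^(−3.0918) = 1.3179 + 0.090840 = 1.4087.
P₀ = g₀ e^(−E₀/kT) / Z = 1.3179/1.4087 = 0.936.

0.936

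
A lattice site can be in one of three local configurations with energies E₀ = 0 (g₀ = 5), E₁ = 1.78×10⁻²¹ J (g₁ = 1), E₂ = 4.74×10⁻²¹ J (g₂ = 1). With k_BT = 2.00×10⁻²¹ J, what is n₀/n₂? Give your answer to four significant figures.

n₀/n₂ = (g₀/g₂) exp[−(E₀−E₂)/kT] = (5/1) × exp(−(-4.74 ×10⁻²¹ J)/(2.00 ×10⁻²¹ J)) = (5/1) × exp(2.37000) = 53.49.

53.49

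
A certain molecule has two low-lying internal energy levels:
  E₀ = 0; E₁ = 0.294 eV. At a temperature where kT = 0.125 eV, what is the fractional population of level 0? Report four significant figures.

Eᵢ/kT = 0, 2.35200.
Z = Σ e^(−Eᵢ/kT) = e^(−0) + e^(−2.35200) = 1.00000 + 0.0951786 = 1.09518.
P₀ = e^(−E₀/kT) / Z = 1.00000/1.09518 = 0.9131.

0.9131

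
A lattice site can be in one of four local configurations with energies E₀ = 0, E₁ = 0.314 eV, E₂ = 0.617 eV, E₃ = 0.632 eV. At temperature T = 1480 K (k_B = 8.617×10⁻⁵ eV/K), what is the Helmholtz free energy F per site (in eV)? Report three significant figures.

k_BT = 8.617×10⁻⁵ × 1480 K = 0.12753 eV.
Eᵢ/kT = 0, 2.4622, 4.8381, 4.9557.
Z = Σ e^(−Eᵢ/kT) = e^(−0) + e^(−2.4622) + e^(−4.8381) + e^(−4.9557) = 1.0000 + 0.085247 + 0.0079221 + 0.0070431 = 1.1002.
F = −kT ln Z = −0.12753 × ln(1.1002) = −0.12753 × 0.095492 = -0.0122 eV.

-0.0122 eV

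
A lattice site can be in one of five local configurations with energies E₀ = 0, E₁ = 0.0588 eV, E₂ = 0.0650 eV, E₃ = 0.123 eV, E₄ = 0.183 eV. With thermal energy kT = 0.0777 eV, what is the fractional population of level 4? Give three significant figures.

0.0431

Eᵢ/kT = 0, 0.75676, 0.83655, 1.5830, 2.3552.
Z = Σ e^(−Eᵢ/kT) = e^(−0) + e^(−0.75676) + e^(−0.83655) + e^(−1.5830) + e^(−2.3552) = 1.0000 + 0.46918 + 0.43320 + 0.20536 + 0.094875 = 2.2026.
P₄ = e^(−E₄/kT) / Z = 0.094875/2.2026 = 0.0431.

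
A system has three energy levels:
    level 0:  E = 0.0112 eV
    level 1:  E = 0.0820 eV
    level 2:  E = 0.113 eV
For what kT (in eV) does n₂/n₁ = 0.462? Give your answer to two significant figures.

n₂/n₁ = exp[−(E₂−E₁)/kT] = 0.462.
⇒ (E₂−E₁)/kT = ln(1/0.462) = ln(2.165) = 0.7724.
kT = 0.0310 eV / 0.7724 = 0.040 eV.

0.040 eV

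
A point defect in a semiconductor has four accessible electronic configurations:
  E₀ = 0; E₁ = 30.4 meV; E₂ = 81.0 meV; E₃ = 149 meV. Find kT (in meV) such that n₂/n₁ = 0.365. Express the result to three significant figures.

50.2 meV

n₂/n₁ = exp[−(E₂−E₁)/kT] = 0.365.
⇒ (E₂−E₁)/kT = ln(1/0.365) = ln(2.7397) = 1.0078.
kT = 50.6 meV / 1.0078 = 50.2 meV.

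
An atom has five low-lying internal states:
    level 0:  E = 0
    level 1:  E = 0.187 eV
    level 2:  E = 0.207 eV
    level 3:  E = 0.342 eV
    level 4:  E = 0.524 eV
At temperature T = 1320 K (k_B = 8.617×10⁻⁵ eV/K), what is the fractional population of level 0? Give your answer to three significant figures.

k_BT = 8.617×10⁻⁵ × 1320 K = 0.11374 eV.
Eᵢ/kT = 0, 1.6441, 1.8199, 3.0069, 4.6070.
Z = Σ e^(−Eᵢ/kT) = e^(−0) + e^(−1.6441) + e^(−1.8199) + e^(−3.0069) + e^(−4.6070) = 1.0000 + 0.19319 + 0.16204 + 0.049445 + 0.0099817 = 1.4147.
P₀ = e^(−E₀/kT) / Z = 1.0000/1.4147 = 0.707.

0.707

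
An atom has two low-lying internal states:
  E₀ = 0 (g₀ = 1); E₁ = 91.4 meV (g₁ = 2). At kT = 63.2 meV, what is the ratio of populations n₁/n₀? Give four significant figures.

n₁/n₀ = (g₁/g₀) exp[−(E₁−E₀)/kT] = (2/1) × exp(−(91.4 meV)/(63.2 meV)) = (2/1) × exp(-1.44620) = 0.4709.

0.4709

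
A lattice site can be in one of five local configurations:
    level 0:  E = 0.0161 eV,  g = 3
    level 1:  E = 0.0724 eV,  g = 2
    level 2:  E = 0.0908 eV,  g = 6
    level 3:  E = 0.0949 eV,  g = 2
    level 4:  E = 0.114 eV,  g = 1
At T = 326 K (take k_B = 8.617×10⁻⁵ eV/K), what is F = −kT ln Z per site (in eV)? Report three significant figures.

-0.0217 eV

k_BT = 8.617×10⁻⁵ × 326 K = 0.028091 eV.
Eᵢ/kT = 0.57314, 2.5773, 3.2324, 3.3783, 4.0582.
Z = Σ gᵢe^(−Eᵢ/kT) = 3·e^(−0.57314) + 2·e^(−2.5773) + 6·e^(−3.2324) + 2·e^(−3.3783) + 1·e^(−4.0582) = 1.6913 + 0.15196 + 0.23678 + 0.068211 + 0.017280 = 2.1655.
F = −kT ln Z = −0.028091 × ln(2.1655) = −0.028091 × 0.77265 = -0.0217 eV.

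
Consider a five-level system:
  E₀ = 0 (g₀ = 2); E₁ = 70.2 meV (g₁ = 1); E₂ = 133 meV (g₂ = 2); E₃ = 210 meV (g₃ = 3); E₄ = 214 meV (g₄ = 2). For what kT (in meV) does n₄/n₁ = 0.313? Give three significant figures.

77.5 meV

n₄/n₁ = (g₄/g₁) exp[−(E₄−E₁)/kT] = 0.313.
⇒ (E₄−E₁)/kT = ln((2/1)/0.313) = ln(6.3898) = 1.8547.
kT = 143.8 meV / 1.8547 = 77.5 meV.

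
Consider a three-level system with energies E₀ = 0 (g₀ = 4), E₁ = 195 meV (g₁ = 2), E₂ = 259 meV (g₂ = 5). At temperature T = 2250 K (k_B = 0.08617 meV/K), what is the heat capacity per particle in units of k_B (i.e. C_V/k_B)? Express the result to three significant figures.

k_BT = 0.08617 × 2250 K = 193.88 meV.
Eᵢ/kT = 0, 1.0058, 1.3359.
Z = Σ gᵢe^(−Eᵢ/kT) = 4·e^(−0) + 2·e^(−1.0058) + 5·e^(−1.3359) = 4.0000 + 0.73150 + 1.3146 = 6.0461.
⟨E⟩ = 79.907 meV, ⟨E²⟩ = 19186 meV².
C_V/k_B = (⟨E²⟩ − ⟨E⟩²)/(kT)² = (19186 − 6385.1)/37589 = 0.341.

0.341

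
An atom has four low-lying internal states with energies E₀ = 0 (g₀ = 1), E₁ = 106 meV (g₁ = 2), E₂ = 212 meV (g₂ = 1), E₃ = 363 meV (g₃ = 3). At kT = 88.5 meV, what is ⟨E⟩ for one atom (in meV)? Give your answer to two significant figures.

58 meV

Eᵢ/kT = 0, 1.198, 2.395, 4.102.
Z = Σ gᵢe^(−Eᵢ/kT) = 1·e^(−0) + 2·e^(−1.198) + 1·e^(−2.395) + 3·e^(−4.102) = 1.000 + 0.6036 + 0.09117 + 0.04962 = 1.744.
⟨E⟩ = Σ Eᵢ gᵢe^(−Eᵢ/kT) / Z = (0·1.000 + 106·0.6036 + 212·0.09117 + 363·0.04962) / 1.744 = 58 meV.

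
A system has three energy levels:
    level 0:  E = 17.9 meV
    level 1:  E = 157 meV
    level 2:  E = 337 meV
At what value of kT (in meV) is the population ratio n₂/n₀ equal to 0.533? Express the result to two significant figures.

n₂/n₀ = exp[−(E₂−E₀)/kT] = 0.533.
⇒ (E₂−E₀)/kT = ln(1/0.533) = ln(1.876) = 0.6291.
kT = 319.1 meV / 0.6291 = 510 meV.

510 meV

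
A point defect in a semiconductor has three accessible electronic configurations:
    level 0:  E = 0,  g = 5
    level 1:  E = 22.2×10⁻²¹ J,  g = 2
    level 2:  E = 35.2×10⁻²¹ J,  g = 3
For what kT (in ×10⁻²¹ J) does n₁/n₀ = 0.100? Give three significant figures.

16.0 ×10⁻²¹ J

n₁/n₀ = (g₁/g₀) exp[−(E₁−E₀)/kT] = 0.100.
⇒ (E₁−E₀)/kT = ln((2/5)/0.100) = ln(4.0000) = 1.3863.
kT = 22.2 ×10⁻²¹ J / 1.3863 = 16.0 ×10⁻²¹ J.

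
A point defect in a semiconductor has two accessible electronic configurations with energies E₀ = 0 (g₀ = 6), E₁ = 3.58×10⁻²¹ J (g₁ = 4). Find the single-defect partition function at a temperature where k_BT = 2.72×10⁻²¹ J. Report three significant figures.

Z = 7.07

Eᵢ/kT = 0, 1.3162.
Z = Σ gᵢe^(−Eᵢ/kT) = 6·e^(−0) + 4·e^(−1.3162) = 6.0000 + 1.0726 = 7.0726.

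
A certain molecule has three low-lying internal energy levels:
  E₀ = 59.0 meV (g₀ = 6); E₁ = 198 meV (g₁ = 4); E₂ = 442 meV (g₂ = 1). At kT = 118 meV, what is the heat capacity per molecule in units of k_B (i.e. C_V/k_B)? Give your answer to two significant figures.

0.24

Eᵢ/kT = 0.5000, 1.678, 3.746.
Z = Σ gᵢe^(−Eᵢ/kT) = 6·e^(−0.5000) + 4·e^(−1.678) + 1·e^(−3.746) = 3.639 + 0.7470 + 0.02361 = 4.410.
⟨E⟩ = 84.59 meV, ⟨E²⟩ = 10560 meV².
C_V/k_B = (⟨E²⟩ − ⟨E⟩²)/(kT)² = (10560 − 7155)/13920 = 0.24.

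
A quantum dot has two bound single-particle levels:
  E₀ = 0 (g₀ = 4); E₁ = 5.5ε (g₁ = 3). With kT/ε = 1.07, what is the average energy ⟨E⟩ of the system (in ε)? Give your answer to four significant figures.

0.02405 ε

Eᵢ/kT = 0, 5.14019.
Z = Σ gᵢe^(−Eᵢ/kT) = 4·e^(−0) + 3·e^(−5.14019) = 4.00000 + 0.0175697 = 4.01757.
⟨E⟩ = Σ Eᵢ gᵢe^(−Eᵢ/kT) / Z = (0·4.00000 + 5.5·0.0175697) / 4.01757 = 0.02405 ε.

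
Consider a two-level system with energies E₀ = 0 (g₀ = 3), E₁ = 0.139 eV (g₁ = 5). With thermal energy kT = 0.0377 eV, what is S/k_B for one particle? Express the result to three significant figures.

Eᵢ/kT = 0, 3.6870.
Z = Σ gᵢe^(−Eᵢ/kT) = 3·e^(−0) + 5·e^(−3.6870) = 3.0000 + 0.12524 = 3.1252.
⟨E⟩ = Σ EᵢPᵢ = 0.0055703 eV.
S/k_B = ln Z + ⟨E⟩/kT = ln(3.1252) + 0.0055703/0.0377 = 1.1395 + 0.14775 = 1.29.

1.29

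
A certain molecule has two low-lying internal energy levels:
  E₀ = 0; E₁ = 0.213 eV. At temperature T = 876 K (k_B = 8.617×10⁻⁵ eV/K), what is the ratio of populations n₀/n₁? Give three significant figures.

16.8

k_BT = 8.617×10⁻⁵ × 876 K = 0.075485 eV.
n₀/n₁ = exp[−(E₀−E₁)/kT] = exp(−(-0.213 eV)/(0.075485 eV)) = exp(2.8218) = 16.8.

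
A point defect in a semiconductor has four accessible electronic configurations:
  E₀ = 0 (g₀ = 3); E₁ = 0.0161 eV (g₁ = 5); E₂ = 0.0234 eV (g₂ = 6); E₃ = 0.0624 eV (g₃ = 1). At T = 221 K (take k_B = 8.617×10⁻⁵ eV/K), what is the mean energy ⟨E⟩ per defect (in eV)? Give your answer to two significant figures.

0.011 eV

k_BT = 8.617×10⁻⁵ × 221 K = 0.01904 eV.
Eᵢ/kT = 0, 0.8456, 1.229, 3.277.
Z = Σ gᵢe^(−Eᵢ/kT) = 3·e^(−0) + 5·e^(−0.8456) + 6·e^(−1.229) + 1·e^(−3.277) = 3.000 + 2.146 + 1.756 + 0.03774 = 6.940.
⟨E⟩ = Σ Eᵢ gᵢe^(−Eᵢ/kT) / Z = (0·3.000 + 0.0161·2.146 + 0.0234·1.756 + 0.0624·0.03774) / 6.940 = 0.011 eV.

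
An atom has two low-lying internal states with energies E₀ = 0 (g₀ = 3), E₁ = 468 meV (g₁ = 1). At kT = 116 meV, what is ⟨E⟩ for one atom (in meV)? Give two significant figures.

2.7 meV

Eᵢ/kT = 0, 4.034.
Z = Σ gᵢe^(−Eᵢ/kT) = 3·e^(−0) + 1·e^(−4.034) = 3.000 + 0.01770 = 3.018.
⟨E⟩ = Σ Eᵢ gᵢe^(−Eᵢ/kT) / Z = (0·3.000 + 468·0.01770) / 3.018 = 2.7 meV.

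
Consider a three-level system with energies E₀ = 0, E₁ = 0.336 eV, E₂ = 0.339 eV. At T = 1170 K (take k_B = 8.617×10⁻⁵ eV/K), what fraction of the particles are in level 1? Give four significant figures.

k_BT = 8.617×10⁻⁵ × 1170 K = 0.100819 eV.
Eᵢ/kT = 0, 3.33271, 3.36246.
Z = Σ e^(−Eᵢ/kT) = e^(−0) + e^(−3.33271) + e^(−3.36246) = 1.00000 + 0.0356962 + 0.0346499 = 1.07035.
P₁ = e^(−E₁/kT) / Z = 0.0356962/1.07035 = 0.03335.

0.03335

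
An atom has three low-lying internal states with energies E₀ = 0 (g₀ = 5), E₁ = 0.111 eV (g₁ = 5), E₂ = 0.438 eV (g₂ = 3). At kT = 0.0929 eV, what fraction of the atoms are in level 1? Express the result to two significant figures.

0.23

Eᵢ/kT = 0, 1.195, 4.715.
Z = Σ gᵢe^(−Eᵢ/kT) = 5·e^(−0) + 5·e^(−1.195) + 3·e^(−4.715) = 5.000 + 1.514 + 0.02688 = 6.541.
P₁ = g₁ e^(−E₁/kT) / Z = 1.514/6.541 = 0.23.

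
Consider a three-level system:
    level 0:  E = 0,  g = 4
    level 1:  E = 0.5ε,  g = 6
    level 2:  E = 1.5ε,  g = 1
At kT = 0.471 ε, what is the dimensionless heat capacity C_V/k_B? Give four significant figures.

0.3053

Eᵢ/kT = 0, 1.06157, 3.18471.
Z = Σ gᵢe^(−Eᵢ/kT) = 4·e^(−0) + 6·e^(−1.06157) + 1·e^(−3.18471) = 4.00000 + 2.07547 + 0.0413902 = 6.11686.
⟨E⟩ = 0.179801 ε, ⟨E²⟩ = 0.100051 ε².
C_V/k_B = (⟨E²⟩ − ⟨E⟩²)/(kT)² = (0.100051 − 0.0323284)/0.221841 = 0.3053.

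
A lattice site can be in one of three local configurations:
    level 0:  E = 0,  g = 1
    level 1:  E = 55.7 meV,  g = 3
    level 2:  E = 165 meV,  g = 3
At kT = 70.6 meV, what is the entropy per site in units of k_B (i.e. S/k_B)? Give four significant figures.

Eᵢ/kT = 0, 0.788952, 2.33711.
Z = Σ gᵢe^(−Eᵢ/kT) = 1·e^(−0) + 3·e^(−0.788952) + 3·e^(−2.33711) = 1.00000 + 1.36296 + 0.289819 = 2.65278.
⟨E⟩ = Σ EᵢPᵢ = 46.6443 meV.
S/k_B = ln Z + ⟨E⟩/kT = ln(2.65278) + 46.6443/70.6 = 0.975608 + 0.660684 = 1.636.

1.636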